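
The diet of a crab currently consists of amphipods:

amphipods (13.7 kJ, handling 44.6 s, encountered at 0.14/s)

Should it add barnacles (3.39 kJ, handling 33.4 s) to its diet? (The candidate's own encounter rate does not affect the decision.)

Current rate: (0.14×13.7)/(1 + 0.14×44.6) = 0.2648 kJ/s.
barnacles: E/h = 3.39/33.4 = 0.1015 kJ/s.
Since 0.1015 < R, time spent handling barnacles is better spent searching.

No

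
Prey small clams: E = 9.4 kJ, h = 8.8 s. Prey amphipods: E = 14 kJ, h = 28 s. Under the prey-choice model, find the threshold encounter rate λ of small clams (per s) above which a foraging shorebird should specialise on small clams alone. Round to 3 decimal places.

0.100 per s

At the threshold, the rate on small clams alone equals the profitability of amphipods: λ·9.4/(1 + λ·8.8) = 14/28 = 0.5.
Rearranging, λ(9.4 − 0.5×8.8) = 0.5, so λ = 0.5/5 = 0.1 per s.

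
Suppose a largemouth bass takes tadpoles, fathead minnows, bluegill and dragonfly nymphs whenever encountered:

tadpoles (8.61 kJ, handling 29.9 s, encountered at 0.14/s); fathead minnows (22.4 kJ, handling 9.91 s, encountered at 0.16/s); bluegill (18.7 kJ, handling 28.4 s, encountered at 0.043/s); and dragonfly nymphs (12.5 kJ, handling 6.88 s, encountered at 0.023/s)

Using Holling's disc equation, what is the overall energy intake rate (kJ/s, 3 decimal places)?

R = (0.14×8.61 + 0.16×22.4 + 0.043×18.7 + 0.023×12.5) / (1 + 0.14×29.9 + 0.16×9.91 + 0.043×28.4 + 0.023×6.88) = 5.881/8.151 = 0.7215 kJ/s.

0.722 kJ/s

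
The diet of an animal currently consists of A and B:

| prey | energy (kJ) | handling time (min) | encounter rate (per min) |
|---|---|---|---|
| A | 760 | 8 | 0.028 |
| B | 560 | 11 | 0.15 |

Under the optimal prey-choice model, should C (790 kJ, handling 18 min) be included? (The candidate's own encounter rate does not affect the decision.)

On A and B alone, R = ΣλE/(1+Σλh) = 105.3/2.874 = 36.63 kJ/min.
Profitability of C: 790/18 = 43.89 kJ/min.
Since 43.89 > R, including C increases the long-run rate.

Yes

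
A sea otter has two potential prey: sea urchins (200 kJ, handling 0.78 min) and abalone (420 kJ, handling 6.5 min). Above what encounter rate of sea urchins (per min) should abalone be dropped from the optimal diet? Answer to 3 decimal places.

0.432 per min

At the threshold, the rate on sea urchins alone equals the profitability of abalone: λ·200/(1 + λ·0.78) = 420/6.5 = 64.62.
Rearranging, λ(200 − 64.62×0.78) = 64.62, so λ = 64.62/149.6 = 0.4319 per min.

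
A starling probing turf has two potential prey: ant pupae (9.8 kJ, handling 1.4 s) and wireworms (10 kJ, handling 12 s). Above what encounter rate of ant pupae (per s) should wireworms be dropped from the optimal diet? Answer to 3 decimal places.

The zero-one rule: include wireworms iff E₂/h₂ > λE₁/(1+λh₁). Equality gives the switch point.
λE₁h₂ = E₂ + λE₂h₁ ⇒ λ = E₂/(E₁h₂ − E₂h₁) = 10/(117.6 − 14) = 0.09653 per s.

0.097 per s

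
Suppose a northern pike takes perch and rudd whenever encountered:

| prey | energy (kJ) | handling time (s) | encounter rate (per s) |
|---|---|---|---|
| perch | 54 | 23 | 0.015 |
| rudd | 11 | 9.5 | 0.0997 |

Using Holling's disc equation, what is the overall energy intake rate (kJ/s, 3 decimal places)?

R = Σλ_iE_i / (1 + Σλ_ih_i)
Numerator: 0.015×54 + 0.0997×11 = 1.907
Denominator: 1 + 0.015×23 + 0.0997×9.5 = 2.292
R = 1.907/2.292 = 0.8318 kJ/s

0.832 kJ/s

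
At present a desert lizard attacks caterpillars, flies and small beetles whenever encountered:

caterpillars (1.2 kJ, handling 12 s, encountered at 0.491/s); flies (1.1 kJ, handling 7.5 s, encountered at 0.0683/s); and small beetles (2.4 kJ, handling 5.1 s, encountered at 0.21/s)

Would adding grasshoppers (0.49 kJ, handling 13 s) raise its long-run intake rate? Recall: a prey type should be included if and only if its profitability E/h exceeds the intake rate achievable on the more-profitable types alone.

No

Current rate: (0.491×1.2 + 0.0683×1.1 + 0.21×2.4)/(1 + 0.491×12 + 0.0683×7.5 + 0.21×5.1) = 0.1379 kJ/s.
grasshoppers: E/h = 0.49/13 = 0.03769 kJ/s.
Since 0.03769 < R, time spent handling grasshoppers is better spent searching.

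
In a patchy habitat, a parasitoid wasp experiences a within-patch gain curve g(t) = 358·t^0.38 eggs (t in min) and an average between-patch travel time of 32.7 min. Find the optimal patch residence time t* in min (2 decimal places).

Optimal t* satisfies g'(t*) = g(t*)/(T + t*).
g'(t) = 0.38·358·t^-0.62. Setting 0.38·358·t^-0.62 = 358·t^0.38/(32.7+t) gives 0.38(32.7+t) = t, so 0.62·t = 0.38×32.7.
t* = 0.38×32.7/0.62 = 20.04 min.

20.04 min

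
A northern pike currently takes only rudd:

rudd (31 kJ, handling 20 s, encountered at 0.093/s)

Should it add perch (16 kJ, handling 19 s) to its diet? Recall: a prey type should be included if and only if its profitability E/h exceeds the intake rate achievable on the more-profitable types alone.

Intake rate on the current diet: R = (0.093×31) / (1 + 0.093×20) = 2.883/2.86 = 1.008 kJ/s.
Profitability of perch: 16/19 = 0.8421 kJ/s.
0.8421 < 1.008, so adding perch would lower the average — exclude it.

No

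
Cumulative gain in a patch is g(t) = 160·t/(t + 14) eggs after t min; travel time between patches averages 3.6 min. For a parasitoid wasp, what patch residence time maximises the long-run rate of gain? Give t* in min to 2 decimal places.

By the marginal value theorem, leave when the instantaneous gain rate g'(t) equals the habitat-wide average g(t)/(T + t).
g'(t) = 160·14/(t + 14)². Setting 160·14/(t+14)² = 160t/[(t+14)(3.6+t)] gives 14(3.6+t) = t(t+14), so t² = 14×3.6 = 50.4.
t* = √50.4 = 7.099 min.

7.10 min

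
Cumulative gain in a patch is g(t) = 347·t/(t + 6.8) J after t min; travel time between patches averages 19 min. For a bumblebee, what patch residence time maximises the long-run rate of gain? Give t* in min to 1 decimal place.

11.4 min

Optimal t* satisfies g'(t*) = g(t*)/(T + t*).
g'(t) = 347·6.8/(t + 6.8)². Setting 347·6.8/(t+6.8)² = 347t/[(t+6.8)(19+t)] gives 6.8(19+t) = t(t+6.8), so t² = 6.8×19 = 129.2.
t* = √129.2 = 11.37 min.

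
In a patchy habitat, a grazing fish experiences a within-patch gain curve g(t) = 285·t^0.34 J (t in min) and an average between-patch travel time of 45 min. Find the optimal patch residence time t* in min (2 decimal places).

23.18 min

Maximise g(t)/(T+t): set derivative to zero → g'(t)(T+t) = g(t).
g'(t) = 0.34·285·t^-0.66. Setting 0.34·285·t^-0.66 = 285·t^0.34/(45+t) gives 0.34(45+t) = t, so 0.66·t = 0.34×45.
t* = 0.34×45/0.66 = 23.18 min.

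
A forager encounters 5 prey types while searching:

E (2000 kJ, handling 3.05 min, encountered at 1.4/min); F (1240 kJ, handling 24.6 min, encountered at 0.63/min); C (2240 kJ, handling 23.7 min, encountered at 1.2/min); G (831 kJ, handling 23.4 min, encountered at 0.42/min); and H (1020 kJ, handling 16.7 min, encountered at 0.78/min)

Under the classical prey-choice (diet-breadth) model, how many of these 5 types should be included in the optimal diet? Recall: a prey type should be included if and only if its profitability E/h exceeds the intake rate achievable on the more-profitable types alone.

E/h in descending order: E 656, C 94.5, H 61.1, F 50.4, G 35.5 kJ/min. The optimal diet is the largest prefix of this list for which every included type satisfies E_i/h_i > R on the types above it.
Rate on top 1: 531.3. C: 94.5 < 531.3 → exclude; stop.
Optimal diet: E — 1 of 5 types.

1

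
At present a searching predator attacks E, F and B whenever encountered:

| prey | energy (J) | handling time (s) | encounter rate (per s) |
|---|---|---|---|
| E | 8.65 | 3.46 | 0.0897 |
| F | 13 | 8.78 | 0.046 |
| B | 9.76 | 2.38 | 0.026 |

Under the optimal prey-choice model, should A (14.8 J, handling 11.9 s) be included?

Current rate: (0.0897×8.65 + 0.046×13 + 0.026×9.76)/(1 + 0.0897×3.46 + 0.046×8.78 + 0.026×2.38) = 0.9164 J/s.
Profitability of A: 14.8/11.9 = 1.244 J/s.
1.244 > 0.9164, so adding A raises the average — include it.

Yes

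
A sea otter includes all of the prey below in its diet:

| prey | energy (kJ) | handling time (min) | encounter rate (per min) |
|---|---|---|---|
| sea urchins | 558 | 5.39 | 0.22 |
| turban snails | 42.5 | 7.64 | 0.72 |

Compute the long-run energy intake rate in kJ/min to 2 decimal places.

19.95 kJ/min

R = Σλ_iE_i / (1 + Σλ_ih_i)
Numerator: 0.22×558 + 0.72×42.5 = 153.4
Denominator: 1 + 0.22×5.39 + 0.72×7.64 = 7.687
R = 153.4/7.687 = 19.95 kJ/min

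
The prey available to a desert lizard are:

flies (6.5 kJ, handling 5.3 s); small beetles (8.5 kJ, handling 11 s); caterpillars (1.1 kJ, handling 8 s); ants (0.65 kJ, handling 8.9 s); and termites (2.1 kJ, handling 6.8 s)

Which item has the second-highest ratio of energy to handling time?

small beetles

Profitability E/h (kJ/s): flies = 6.5/5.3 = 1.23, small beetles = 8.5/11 = 0.773, caterpillars = 1.1/8 = 0.138, ants = 0.65/8.9 = 0.073, termites = 2.1/6.8 = 0.309.
Ranked: flies > small beetles > termites > caterpillars > ants.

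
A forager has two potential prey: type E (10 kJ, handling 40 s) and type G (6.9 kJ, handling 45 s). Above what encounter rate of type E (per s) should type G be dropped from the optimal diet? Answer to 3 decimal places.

0.040 per s

At the threshold, the rate on type E alone equals the profitability of type G: λ·10/(1 + λ·40) = 6.9/45 = 0.1533.
Rearranging, λ(10 − 0.1533×40) = 0.1533, so λ = 0.1533/3.867 = 0.03966 per s.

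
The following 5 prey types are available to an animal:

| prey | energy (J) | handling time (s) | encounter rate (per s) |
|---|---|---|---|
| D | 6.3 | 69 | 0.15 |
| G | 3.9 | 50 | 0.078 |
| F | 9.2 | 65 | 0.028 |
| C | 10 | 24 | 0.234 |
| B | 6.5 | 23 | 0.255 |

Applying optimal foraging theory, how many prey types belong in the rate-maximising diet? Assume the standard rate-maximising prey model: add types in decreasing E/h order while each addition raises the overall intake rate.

E/h in descending order: C 0.417, B 0.283, F 0.142, D 0.0913, G 0.078 J/s. The optimal diet is the largest prefix of this list for which every included type satisfies E_i/h_i > R on the types above it.
Rate on top 1: 0.3537. B: 0.283 < 0.3537 → exclude; stop.
Optimal diet: C — 1 of 5 types.

1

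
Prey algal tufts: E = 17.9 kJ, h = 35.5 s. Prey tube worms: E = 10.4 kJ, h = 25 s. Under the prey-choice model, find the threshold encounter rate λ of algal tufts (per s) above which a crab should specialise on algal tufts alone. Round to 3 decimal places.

0.133 per s

The zero-one rule: include tube worms iff E₂/h₂ > λE₁/(1+λh₁). Equality gives the switch point.
λE₁h₂ = E₂ + λE₂h₁ ⇒ λ = E₂/(E₁h₂ − E₂h₁) = 10.4/(447.5 − 369.2) = 0.1328 per s.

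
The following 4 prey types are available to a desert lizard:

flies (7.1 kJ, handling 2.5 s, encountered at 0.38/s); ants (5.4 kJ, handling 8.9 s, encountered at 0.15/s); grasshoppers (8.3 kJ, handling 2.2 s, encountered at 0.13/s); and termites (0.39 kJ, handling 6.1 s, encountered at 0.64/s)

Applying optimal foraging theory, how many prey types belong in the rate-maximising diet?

2

Rank by E/h (kJ/s): grasshoppers 3.77, flies 2.84, ants 0.607, termites 0.0639. Include each in turn until the next type's E/h falls below the running intake rate.
Rate on top 1: 0.839. flies: 2.84 > 0.839 → include.
Rate on top 2: 1.689. ants: 0.607 < 1.689 → exclude; stop.
Optimal diet: grasshoppers, flies — 2 of 4 types.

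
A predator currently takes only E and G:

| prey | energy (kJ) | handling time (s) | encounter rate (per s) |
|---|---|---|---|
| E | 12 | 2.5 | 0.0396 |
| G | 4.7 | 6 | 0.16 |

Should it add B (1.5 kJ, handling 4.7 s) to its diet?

On E and G alone, R = ΣλE/(1+Σλh) = 1.227/2.059 = 0.596 kJ/s.
Profitability of B: 1.5/4.7 = 0.3191 kJ/s.
0.3191 < 0.596, so adding B would lower the average — exclude it.

No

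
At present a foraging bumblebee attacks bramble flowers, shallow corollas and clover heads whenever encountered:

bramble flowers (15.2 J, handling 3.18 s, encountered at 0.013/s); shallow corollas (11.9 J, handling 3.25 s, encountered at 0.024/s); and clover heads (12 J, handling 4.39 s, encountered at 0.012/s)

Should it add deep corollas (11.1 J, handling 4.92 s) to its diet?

Current rate: (0.013×15.2 + 0.024×11.9 + 0.012×12)/(1 + 0.013×3.18 + 0.024×3.25 + 0.012×4.39) = 0.5351 J/s.
deep corollas: E/h = 11.1/4.92 = 2.256 J/s.
2.256 > 0.5351, so adding deep corollas raises the average — include it.

Yes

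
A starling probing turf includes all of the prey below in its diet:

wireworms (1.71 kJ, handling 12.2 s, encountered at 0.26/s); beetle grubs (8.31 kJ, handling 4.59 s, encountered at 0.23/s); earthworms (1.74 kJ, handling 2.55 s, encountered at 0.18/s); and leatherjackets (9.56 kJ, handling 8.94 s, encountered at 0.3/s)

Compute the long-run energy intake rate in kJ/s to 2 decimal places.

Energy encountered per unit search time: 0.26×1.71 + 0.23×8.31 + 0.18×1.74 + 0.3×9.56 = 5.537 kJ/s.
Handling time per unit search time: 0.26×12.2 + 0.23×4.59 + 0.18×2.55 + 0.3×8.94 = 7.369.
Rate = 5.537/(1 + 7.369) = 0.6616 kJ/s.

0.66 kJ/s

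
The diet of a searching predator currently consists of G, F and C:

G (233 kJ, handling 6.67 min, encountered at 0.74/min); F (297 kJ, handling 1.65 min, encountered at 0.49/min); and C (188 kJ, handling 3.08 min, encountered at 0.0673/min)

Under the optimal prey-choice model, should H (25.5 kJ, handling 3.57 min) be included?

Intake rate on the current diet: R = (0.74×233 + 0.49×297 + 0.0673×188) / (1 + 0.74×6.67 + 0.49×1.65 + 0.0673×3.08) = 330.6/6.952 = 47.56 kJ/min.
Profitability of H: 25.5/3.57 = 7.143 kJ/min.
Since 7.143 < R, time spent handling H is better spent searching.

No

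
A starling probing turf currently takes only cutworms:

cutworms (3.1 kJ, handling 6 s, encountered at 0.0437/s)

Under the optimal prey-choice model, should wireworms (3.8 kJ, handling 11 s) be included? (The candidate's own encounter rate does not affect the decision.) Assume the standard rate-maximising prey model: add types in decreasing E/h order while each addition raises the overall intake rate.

Yes

Current rate: (0.0437×3.1)/(1 + 0.0437×6) = 0.1073 kJ/s.
Profitability of wireworms: 3.8/11 = 0.3455 kJ/s.
Since 0.3455 > R, including wireworms increases the long-run rate.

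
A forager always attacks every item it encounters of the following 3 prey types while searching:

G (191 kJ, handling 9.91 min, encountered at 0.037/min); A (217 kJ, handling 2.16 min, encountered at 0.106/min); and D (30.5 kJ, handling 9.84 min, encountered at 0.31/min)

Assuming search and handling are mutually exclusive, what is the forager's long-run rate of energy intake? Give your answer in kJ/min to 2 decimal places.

Energy encountered per unit search time: 0.037×191 + 0.106×217 + 0.31×30.5 = 39.52 kJ/min.
Handling time per unit search time: 0.037×9.91 + 0.106×2.16 + 0.31×9.84 = 3.646.
Rate = 39.52/(1 + 3.646) = 8.507 kJ/min.

8.51 kJ/min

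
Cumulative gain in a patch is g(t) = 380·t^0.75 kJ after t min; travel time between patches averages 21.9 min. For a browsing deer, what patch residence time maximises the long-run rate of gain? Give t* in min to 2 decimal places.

By the marginal value theorem, leave when the instantaneous gain rate g'(t) equals the habitat-wide average g(t)/(T + t).
g'(t) = 0.75·380·t^-0.25. Setting 0.75·380·t^-0.25 = 380·t^0.75/(21.9+t) gives 0.75(21.9+t) = t, so 0.25·t = 0.75×21.9.
t* = 0.75×21.9/0.25 = 65.7 min.

65.70 min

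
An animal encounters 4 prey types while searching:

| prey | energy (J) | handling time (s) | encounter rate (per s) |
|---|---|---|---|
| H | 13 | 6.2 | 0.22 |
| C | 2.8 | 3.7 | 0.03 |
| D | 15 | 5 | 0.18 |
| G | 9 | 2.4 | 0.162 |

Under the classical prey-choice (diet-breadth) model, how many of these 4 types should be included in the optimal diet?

3

Profitabilities (E/h, J/s): G 3.75, D 3, H 2.1, C 0.757. Add prey in this order while the next type's profitability exceeds the intake rate on those already taken.
Rate on top 1: 1.05. D: 3 > 1.05 → include.
Rate on top 2: 1.817. H: 2.1 > 1.817 → include.
Rate on top 3: 1.921. C: 0.757 < 1.921 → exclude; stop.
Optimal diet: G, D, H — 3 of 4 types.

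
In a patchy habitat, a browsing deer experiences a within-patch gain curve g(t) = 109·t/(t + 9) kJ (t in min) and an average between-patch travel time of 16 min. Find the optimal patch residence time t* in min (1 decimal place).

By the marginal value theorem, leave when the instantaneous gain rate g'(t) equals the habitat-wide average g(t)/(T + t).
g'(t) = 109·9/(t + 9)². Setting 109·9/(t+9)² = 109t/[(t+9)(16+t)] gives 9(16+t) = t(t+9), so t² = 9×16 = 144.
t* = √144 = 12 min.

12.0 min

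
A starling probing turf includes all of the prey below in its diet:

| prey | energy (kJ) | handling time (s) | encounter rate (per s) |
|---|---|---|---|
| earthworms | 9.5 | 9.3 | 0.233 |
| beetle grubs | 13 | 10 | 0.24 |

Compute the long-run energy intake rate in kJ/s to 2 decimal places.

0.96 kJ/s

R = Σλ_iE_i / (1 + Σλ_ih_i)
Numerator: 0.233×9.5 + 0.24×13 = 5.334
Denominator: 1 + 0.233×9.3 + 0.24×10 = 5.567
R = 5.334/5.567 = 0.9581 kJ/s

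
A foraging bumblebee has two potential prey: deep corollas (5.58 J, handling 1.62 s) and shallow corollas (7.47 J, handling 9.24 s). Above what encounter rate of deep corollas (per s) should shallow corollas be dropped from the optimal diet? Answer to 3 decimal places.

The zero-one rule: include shallow corollas iff E₂/h₂ > λE₁/(1+λh₁). Equality gives the switch point.
λE₁h₂ = E₂ + λE₂h₁ ⇒ λ = E₂/(E₁h₂ − E₂h₁) = 7.47/(51.56 − 12.1) = 0.1893 per s.

0.189 per s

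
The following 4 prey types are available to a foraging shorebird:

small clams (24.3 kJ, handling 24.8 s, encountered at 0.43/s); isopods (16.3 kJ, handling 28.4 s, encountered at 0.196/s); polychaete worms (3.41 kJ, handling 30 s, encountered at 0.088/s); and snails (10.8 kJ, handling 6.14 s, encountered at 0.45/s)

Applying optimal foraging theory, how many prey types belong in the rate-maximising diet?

1

Rank by E/h (kJ/s): snails 1.76, small clams 0.98, isopods 0.574, polychaete worms 0.114. Include each in turn until the next type's E/h falls below the running intake rate.
Rate on top 1: 1.292. small clams: 0.98 < 1.292 → exclude; stop.
Optimal diet: snails — 1 of 4 types.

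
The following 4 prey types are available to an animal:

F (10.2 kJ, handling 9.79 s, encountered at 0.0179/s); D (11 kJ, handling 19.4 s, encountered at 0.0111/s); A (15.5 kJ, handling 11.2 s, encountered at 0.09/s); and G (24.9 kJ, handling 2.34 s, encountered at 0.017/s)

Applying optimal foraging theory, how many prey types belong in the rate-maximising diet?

E/h in descending order: G 10.6, A 1.38, F 1.04, D 0.567 kJ/s. The optimal diet is the largest prefix of this list for which every included type satisfies E_i/h_i > R on the types above it.
Rate on top 1: 0.4071. A: 1.38 > 0.4071 → include.
Rate on top 2: 0.8879. F: 1.04 > 0.8879 → include.
Rate on top 3: 0.9001. D: 0.567 < 0.9001 → exclude; stop.
Optimal diet: G, A, F — 3 of 4 types.

3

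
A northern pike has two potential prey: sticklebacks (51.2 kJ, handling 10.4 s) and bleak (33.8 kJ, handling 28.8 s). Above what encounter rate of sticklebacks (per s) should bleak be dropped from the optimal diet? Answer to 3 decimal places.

At the threshold, the rate on sticklebacks alone equals the profitability of bleak: λ·51.2/(1 + λ·10.4) = 33.8/28.8 = 1.174.
Rearranging, λ(51.2 − 1.174×10.4) = 1.174, so λ = 1.174/38.99 = 0.0301 per s.

0.030 per s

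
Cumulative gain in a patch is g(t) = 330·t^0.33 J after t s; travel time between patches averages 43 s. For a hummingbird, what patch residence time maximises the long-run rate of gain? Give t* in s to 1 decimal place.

21.2 s

Optimal t* satisfies g'(t*) = g(t*)/(T + t*).
g'(t) = 0.33·330·t^-0.67. Setting 0.33·330·t^-0.67 = 330·t^0.33/(43+t) gives 0.33(43+t) = t, so 0.67·t = 0.33×43.
t* = 0.33×43/0.67 = 21.18 s.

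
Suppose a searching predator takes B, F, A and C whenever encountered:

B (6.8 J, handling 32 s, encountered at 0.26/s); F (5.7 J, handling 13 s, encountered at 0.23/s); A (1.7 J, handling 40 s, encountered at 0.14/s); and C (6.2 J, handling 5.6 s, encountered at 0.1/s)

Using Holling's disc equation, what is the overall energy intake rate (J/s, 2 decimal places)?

R = (0.26×6.8 + 0.23×5.7 + 0.14×1.7 + 0.1×6.2) / (1 + 0.26×32 + 0.23×13 + 0.14×40 + 0.1×5.6) = 3.937/18.47 = 0.2132 J/s.

0.21 J/s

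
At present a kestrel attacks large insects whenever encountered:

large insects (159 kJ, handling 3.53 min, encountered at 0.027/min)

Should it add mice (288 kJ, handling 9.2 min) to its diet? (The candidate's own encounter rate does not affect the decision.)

Yes

On large insects alone, R = ΣλE/(1+Σλh) = 4.293/1.095 = 3.919 kJ/min.
Profitability of mice: 288/9.2 = 31.3 kJ/min.
31.3 > 3.919, so adding mice raises the average — include it.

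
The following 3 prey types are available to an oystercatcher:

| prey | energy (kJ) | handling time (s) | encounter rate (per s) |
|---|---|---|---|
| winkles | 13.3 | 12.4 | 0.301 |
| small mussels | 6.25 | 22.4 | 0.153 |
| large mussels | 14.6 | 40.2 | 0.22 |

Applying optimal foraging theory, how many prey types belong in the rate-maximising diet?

1

Profitabilities (E/h, kJ/s): winkles 1.07, large mussels 0.363, small mussels 0.279. Add prey in this order while the next type's profitability exceeds the intake rate on those already taken.
Rate on top 1: 0.8459. large mussels: 0.363 < 0.8459 → exclude; stop.
Optimal diet: winkles — 1 of 3 types.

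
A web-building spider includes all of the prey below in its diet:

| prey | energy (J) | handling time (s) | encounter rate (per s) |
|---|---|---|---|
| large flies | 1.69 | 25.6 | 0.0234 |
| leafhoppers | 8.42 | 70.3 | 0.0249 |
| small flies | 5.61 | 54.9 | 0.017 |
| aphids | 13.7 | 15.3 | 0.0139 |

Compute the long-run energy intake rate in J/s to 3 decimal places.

0.119 J/s

Energy encountered per unit search time: 0.0234×1.69 + 0.0249×8.42 + 0.017×5.61 + 0.0139×13.7 = 0.535 J/s.
Handling time per unit search time: 0.0234×25.6 + 0.0249×70.3 + 0.017×54.9 + 0.0139×15.3 = 3.495.
Rate = 0.535/(1 + 3.495) = 0.119 J/s.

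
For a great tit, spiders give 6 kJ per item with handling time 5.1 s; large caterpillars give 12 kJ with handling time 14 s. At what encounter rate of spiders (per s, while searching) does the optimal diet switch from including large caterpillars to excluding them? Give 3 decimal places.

0.526 per s

The zero-one rule: include large caterpillars iff E₂/h₂ > λE₁/(1+λh₁). Equality gives the switch point.
λE₁h₂ = E₂ + λE₂h₁ ⇒ λ = E₂/(E₁h₂ − E₂h₁) = 12/(84 − 61.2) = 0.5263 per s.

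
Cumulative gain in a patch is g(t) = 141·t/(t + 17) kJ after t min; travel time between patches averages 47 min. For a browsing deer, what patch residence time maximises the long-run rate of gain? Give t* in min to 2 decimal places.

Maximise g(t)/(T+t): set derivative to zero → g'(t)(T+t) = g(t).
g'(t) = 141·17/(t + 17)². Setting 141·17/(t+17)² = 141t/[(t+17)(47+t)] gives 17(47+t) = t(t+17), so t² = 17×47 = 799.
t* = √799 = 28.27 min.

28.27 min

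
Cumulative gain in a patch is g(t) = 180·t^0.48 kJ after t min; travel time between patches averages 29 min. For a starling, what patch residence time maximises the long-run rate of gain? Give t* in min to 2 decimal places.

By the marginal value theorem, leave when the instantaneous gain rate g'(t) equals the habitat-wide average g(t)/(T + t).
g'(t) = 0.48·180·t^-0.52. Setting 0.48·180·t^-0.52 = 180·t^0.48/(29+t) gives 0.48(29+t) = t, so 0.52·t = 0.48×29.
t* = 0.48×29/0.52 = 26.77 min.

26.77 min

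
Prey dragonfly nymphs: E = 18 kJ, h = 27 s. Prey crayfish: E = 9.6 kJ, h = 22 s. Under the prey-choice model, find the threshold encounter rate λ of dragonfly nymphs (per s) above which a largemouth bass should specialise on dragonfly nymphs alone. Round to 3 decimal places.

At the threshold, the rate on dragonfly nymphs alone equals the profitability of crayfish: λ·18/(1 + λ·27) = 9.6/22 = 0.4364.
Rearranging, λ(18 − 0.4364×27) = 0.4364, so λ = 0.4364/6.218 = 0.07018 per s.

0.070 per s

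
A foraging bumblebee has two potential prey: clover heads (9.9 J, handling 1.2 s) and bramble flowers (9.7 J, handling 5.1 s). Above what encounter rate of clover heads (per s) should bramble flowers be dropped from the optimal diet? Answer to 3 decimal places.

0.250 per s

At the threshold, the rate on clover heads alone equals the profitability of bramble flowers: λ·9.9/(1 + λ·1.2) = 9.7/5.1 = 1.902.
Rearranging, λ(9.9 − 1.902×1.2) = 1.902, so λ = 1.902/7.618 = 0.2497 per s.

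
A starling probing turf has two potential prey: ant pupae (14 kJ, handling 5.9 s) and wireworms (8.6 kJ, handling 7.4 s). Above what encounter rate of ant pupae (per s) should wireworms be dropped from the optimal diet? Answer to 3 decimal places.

0.163 per s

Drop wireworms once their profitability E₂/h₂ falls below the rate achievable on ant pupae alone: E₂/h₂ = λE₁/(1 + λh₁).
Solve for λ: λE₁h₂ = E₂(1 + λh₁) → λ(E₁h₂ − E₂h₁) = E₂ → λ = E₂/(E₁h₂ − E₂h₁).
λ = 8.6/(14×7.4 − 8.6×5.9) = 8.6/52.86 = 0.1627 per s.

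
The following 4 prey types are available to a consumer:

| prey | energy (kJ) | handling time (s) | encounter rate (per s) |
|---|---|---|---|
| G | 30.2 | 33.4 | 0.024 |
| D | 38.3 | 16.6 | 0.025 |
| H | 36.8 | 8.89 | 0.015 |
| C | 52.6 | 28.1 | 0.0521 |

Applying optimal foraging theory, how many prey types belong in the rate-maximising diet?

3

Rank by E/h (kJ/s): H 4.14, D 2.31, C 1.87, G 0.904. Include each in turn until the next type's E/h falls below the running intake rate.
Rate on top 1: 0.4871. D: 2.31 > 0.4871 → include.
Rate on top 2: 0.9749. C: 1.87 > 0.9749 → include.
Rate on top 3: 1.411. G: 0.904 < 1.411 → exclude; stop.
Optimal diet: H, D, C — 3 of 4 types.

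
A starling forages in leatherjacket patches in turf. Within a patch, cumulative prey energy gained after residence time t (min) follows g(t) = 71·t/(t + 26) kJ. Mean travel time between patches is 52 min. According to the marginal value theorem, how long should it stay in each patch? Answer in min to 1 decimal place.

36.8 min

Maximise g(t)/(T+t): set derivative to zero → g'(t)(T+t) = g(t).
g'(t) = 71·26/(t + 26)². Setting 71·26/(t+26)² = 71t/[(t+26)(52+t)] gives 26(52+t) = t(t+26), so t² = 26×52 = 1352.
t* = √1352 = 36.77 min.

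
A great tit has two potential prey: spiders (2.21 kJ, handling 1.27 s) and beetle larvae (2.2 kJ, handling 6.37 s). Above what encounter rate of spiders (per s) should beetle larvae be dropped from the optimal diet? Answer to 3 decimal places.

The zero-one rule: include beetle larvae iff E₂/h₂ > λE₁/(1+λh₁). Equality gives the switch point.
λE₁h₂ = E₂ + λE₂h₁ ⇒ λ = E₂/(E₁h₂ − E₂h₁) = 2.2/(14.08 − 2.794) = 0.195 per s.

0.195 per s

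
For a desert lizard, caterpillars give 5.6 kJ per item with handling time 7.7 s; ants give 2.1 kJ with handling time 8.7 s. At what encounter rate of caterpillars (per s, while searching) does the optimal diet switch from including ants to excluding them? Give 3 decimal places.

0.065 per s

Drop ants once their profitability E₂/h₂ falls below the rate achievable on caterpillars alone: E₂/h₂ = λE₁/(1 + λh₁).
Solve for λ: λE₁h₂ = E₂(1 + λh₁) → λ(E₁h₂ − E₂h₁) = E₂ → λ = E₂/(E₁h₂ − E₂h₁).
λ = 2.1/(5.6×8.7 − 2.1×7.7) = 2.1/32.55 = 0.06452 per s.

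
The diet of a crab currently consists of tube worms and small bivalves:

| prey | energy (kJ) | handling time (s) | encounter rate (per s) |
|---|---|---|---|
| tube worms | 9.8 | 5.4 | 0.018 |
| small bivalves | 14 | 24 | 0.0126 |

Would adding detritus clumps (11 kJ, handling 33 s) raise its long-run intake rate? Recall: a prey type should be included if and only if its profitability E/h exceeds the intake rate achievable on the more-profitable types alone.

Current rate: (0.018×9.8 + 0.0126×14)/(1 + 0.018×5.4 + 0.0126×24) = 0.2521 kJ/s.
Profitability of detritus clumps: 11/33 = 0.3333 kJ/s.
Since 0.3333 > R, including detritus clumps increases the long-run rate.

Yes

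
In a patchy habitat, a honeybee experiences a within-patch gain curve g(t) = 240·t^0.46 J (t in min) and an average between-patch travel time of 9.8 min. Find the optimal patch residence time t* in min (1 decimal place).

8.3 min

Optimal t* satisfies g'(t*) = g(t*)/(T + t*).
g'(t) = 0.46·240·t^-0.54. Setting 0.46·240·t^-0.54 = 240·t^0.46/(9.8+t) gives 0.46(9.8+t) = t, so 0.54·t = 0.46×9.8.
t* = 0.46×9.8/0.54 = 8.348 min.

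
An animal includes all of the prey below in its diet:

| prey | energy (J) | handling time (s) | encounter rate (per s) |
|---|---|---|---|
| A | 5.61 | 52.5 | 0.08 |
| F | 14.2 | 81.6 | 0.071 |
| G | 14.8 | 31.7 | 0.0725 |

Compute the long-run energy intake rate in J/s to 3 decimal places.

R = Σλ_iE_i / (1 + Σλ_ih_i)
Numerator: 0.08×5.61 + 0.071×14.2 + 0.0725×14.8 = 2.53
Denominator: 1 + 0.08×52.5 + 0.071×81.6 + 0.0725×31.7 = 13.29
R = 2.53/13.29 = 0.1903 J/s

0.190 J/s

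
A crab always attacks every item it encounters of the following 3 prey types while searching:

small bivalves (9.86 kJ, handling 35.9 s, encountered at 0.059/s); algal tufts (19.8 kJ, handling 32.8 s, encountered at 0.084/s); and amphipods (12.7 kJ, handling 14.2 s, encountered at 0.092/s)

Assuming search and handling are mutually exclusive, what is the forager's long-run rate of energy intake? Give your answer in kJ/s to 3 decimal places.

Energy encountered per unit search time: 0.059×9.86 + 0.084×19.8 + 0.092×12.7 = 3.413 kJ/s.
Handling time per unit search time: 0.059×35.9 + 0.084×32.8 + 0.092×14.2 = 6.18.
Rate = 3.413/(1 + 6.18) = 0.4754 kJ/s.

0.475 kJ/s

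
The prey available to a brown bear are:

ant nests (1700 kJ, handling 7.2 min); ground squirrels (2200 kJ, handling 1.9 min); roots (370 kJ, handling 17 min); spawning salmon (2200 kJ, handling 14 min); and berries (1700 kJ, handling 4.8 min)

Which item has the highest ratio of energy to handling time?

ground squirrels

In descending order of E/h:
ground squirrels: 2200/1.9 = 1.16e+03 kJ/min
berries: 1700/4.8 = 354 kJ/min
ant nests: 1700/7.2 = 236 kJ/min
spawning salmon: 2200/14 = 157 kJ/min
roots: 370/17 = 21.8 kJ/min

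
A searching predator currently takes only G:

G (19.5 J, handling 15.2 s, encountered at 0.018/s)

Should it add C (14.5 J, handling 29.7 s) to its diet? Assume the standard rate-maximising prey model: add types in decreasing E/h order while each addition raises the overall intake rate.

On G alone, R = ΣλE/(1+Σλh) = 0.351/1.274 = 0.2756 J/s.
Profitability of C: 14.5/29.7 = 0.4882 J/s.
Since 0.4882 > R, including C increases the long-run rate.

Yes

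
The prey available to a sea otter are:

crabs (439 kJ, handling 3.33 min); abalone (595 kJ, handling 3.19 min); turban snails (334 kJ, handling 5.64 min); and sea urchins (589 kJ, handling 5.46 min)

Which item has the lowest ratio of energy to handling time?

Profitability E/h (kJ/min): crabs = 439/3.33 = 132, abalone = 595/3.19 = 187, turban snails = 334/5.64 = 59.2, sea urchins = 589/5.46 = 108.
Ranked: abalone > crabs > sea urchins > turban snails.

turban snails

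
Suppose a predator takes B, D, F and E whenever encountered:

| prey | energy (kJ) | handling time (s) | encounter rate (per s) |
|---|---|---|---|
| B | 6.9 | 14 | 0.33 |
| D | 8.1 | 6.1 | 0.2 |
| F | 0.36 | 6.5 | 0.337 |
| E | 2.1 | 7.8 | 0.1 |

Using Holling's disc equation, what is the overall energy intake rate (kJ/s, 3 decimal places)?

0.431 kJ/s

Energy encountered per unit search time: 0.33×6.9 + 0.2×8.1 + 0.337×0.36 + 0.1×2.1 = 4.228 kJ/s.
Handling time per unit search time: 0.33×14 + 0.2×6.1 + 0.337×6.5 + 0.1×7.8 = 8.811.
Rate = 4.228/(1 + 8.811) = 0.431 kJ/s.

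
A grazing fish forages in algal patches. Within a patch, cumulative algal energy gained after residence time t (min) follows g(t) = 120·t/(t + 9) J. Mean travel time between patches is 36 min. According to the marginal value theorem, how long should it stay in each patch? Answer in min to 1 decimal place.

18.0 min

Optimal t* satisfies g'(t*) = g(t*)/(T + t*).
g'(t) = 120·9/(t + 9)². Setting 120·9/(t+9)² = 120t/[(t+9)(36+t)] gives 9(36+t) = t(t+9), so t² = 9×36 = 324.
t* = √324 = 18 min.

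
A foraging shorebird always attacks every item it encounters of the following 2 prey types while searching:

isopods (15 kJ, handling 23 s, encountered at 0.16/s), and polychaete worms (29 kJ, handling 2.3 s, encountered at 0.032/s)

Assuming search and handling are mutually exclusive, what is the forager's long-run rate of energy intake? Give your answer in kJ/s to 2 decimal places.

0.70 kJ/s

Energy encountered per unit search time: 0.16×15 + 0.032×29 = 3.328 kJ/s.
Handling time per unit search time: 0.16×23 + 0.032×2.3 = 3.754.
Rate = 3.328/(1 + 3.754) = 0.7001 kJ/s.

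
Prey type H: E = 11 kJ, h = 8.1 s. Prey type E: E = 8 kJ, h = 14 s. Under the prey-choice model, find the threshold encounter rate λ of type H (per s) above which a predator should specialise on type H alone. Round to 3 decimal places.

The zero-one rule: include type E iff E₂/h₂ > λE₁/(1+λh₁). Equality gives the switch point.
λE₁h₂ = E₂ + λE₂h₁ ⇒ λ = E₂/(E₁h₂ − E₂h₁) = 8/(154 − 64.8) = 0.08969 per s.

0.090 per s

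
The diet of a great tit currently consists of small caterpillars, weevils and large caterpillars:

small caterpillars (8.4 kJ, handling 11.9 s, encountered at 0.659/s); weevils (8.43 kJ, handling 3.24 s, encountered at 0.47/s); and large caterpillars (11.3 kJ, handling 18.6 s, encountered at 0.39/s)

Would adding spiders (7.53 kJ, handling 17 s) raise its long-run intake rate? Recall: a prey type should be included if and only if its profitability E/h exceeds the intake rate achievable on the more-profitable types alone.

On small caterpillars, weevils and large caterpillars alone, R = ΣλE/(1+Σλh) = 13.9/17.62 = 0.7892 kJ/s.
spiders: E/h = 7.53/17 = 0.4429 kJ/s.
Since 0.4429 < R, time spent handling spiders is better spent searching.

No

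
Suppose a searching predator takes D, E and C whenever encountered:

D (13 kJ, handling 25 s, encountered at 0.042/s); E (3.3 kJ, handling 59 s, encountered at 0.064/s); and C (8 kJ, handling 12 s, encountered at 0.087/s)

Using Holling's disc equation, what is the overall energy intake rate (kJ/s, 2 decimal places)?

R = (0.042×13 + 0.064×3.3 + 0.087×8) / (1 + 0.042×25 + 0.064×59 + 0.087×12) = 1.453/6.87 = 0.2115 kJ/s.

0.21 kJ/s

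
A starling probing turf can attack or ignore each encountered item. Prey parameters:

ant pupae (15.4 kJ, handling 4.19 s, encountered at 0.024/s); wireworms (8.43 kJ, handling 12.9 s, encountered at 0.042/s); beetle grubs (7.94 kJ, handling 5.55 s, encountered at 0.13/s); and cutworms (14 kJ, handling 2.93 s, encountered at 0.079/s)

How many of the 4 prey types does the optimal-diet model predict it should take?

Profitabilities (E/h, kJ/s): cutworms 4.78, ant pupae 3.68, beetle grubs 1.43, wireworms 0.653. Add prey in this order while the next type's profitability exceeds the intake rate on those already taken.
Rate on top 1: 0.8981. ant pupae: 3.68 > 0.8981 → include.
Rate on top 2: 1.108. beetle grubs: 1.43 > 1.108 → include.
Rate on top 3: 1.221. wireworms: 0.653 < 1.221 → exclude; stop.
Optimal diet: cutworms, ant pupae, beetle grubs — 3 of 4 types.

3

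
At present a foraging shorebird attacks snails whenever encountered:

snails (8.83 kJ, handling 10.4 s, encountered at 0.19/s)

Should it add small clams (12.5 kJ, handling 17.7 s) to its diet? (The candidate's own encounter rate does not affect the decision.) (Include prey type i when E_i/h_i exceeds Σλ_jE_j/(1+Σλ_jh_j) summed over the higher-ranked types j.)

Current rate: (0.19×8.83)/(1 + 0.19×10.4) = 0.5637 kJ/s.
small clams: E/h = 12.5/17.7 = 0.7062 kJ/s.
Since 0.7062 > R, including small clams increases the long-run rate.

Yes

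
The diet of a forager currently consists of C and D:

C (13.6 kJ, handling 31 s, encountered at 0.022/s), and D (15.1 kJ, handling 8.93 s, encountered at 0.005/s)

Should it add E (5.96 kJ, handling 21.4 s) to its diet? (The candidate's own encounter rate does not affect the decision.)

Intake rate on the current diet: R = (0.022×13.6 + 0.005×15.1) / (1 + 0.022×31 + 0.005×8.93) = 0.3747/1.727 = 0.217 kJ/s.
E: E/h = 5.96/21.4 = 0.2785 kJ/s.
Since 0.2785 > R, including E increases the long-run rate.

Yes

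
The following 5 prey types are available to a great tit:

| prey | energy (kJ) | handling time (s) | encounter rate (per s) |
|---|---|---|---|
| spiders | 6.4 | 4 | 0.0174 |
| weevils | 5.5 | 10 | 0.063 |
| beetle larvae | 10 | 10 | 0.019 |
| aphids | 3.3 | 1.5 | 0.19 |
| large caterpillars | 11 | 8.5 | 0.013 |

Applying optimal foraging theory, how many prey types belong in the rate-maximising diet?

4

Profitabilities (E/h, kJ/s): aphids 2.2, spiders 1.6, large caterpillars 1.29, beetle larvae 1, weevils 0.55. Add prey in this order while the next type's profitability exceeds the intake rate on those already taken.
Rate on top 1: 0.4879. spiders: 1.6 > 0.4879 → include.
Rate on top 2: 0.5451. large caterpillars: 1.29 > 0.5451 → include.
Rate on top 3: 0.6016. beetle larvae: 1 > 0.6016 → include.
Rate on top 4: 0.6473. weevils: 0.55 < 0.6473 → exclude; stop.
Optimal diet: aphids, spiders, large caterpillars, beetle larvae — 4 of 5 types.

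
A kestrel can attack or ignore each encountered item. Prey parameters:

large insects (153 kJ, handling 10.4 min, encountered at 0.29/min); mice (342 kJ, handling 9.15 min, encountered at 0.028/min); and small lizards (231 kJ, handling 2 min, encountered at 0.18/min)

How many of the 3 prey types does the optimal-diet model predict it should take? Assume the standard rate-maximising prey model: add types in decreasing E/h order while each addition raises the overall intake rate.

E/h in descending order: small lizards 116, mice 37.4, large insects 14.7 kJ/min. The optimal diet is the largest prefix of this list for which every included type satisfies E_i/h_i > R on the types above it.
Rate on top 1: 30.57. mice: 37.4 > 30.57 → include.
Rate on top 2: 31.65. large insects: 14.7 < 31.65 → exclude; stop.
Optimal diet: small lizards, mice — 2 of 3 types.

2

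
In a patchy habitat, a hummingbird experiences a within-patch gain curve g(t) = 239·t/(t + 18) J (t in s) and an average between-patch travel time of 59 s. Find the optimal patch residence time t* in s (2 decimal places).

32.59 s

Maximise g(t)/(T+t): set derivative to zero → g'(t)(T+t) = g(t).
g'(t) = 239·18/(t + 18)². Setting 239·18/(t+18)² = 239t/[(t+18)(59+t)] gives 18(59+t) = t(t+18), so t² = 18×59 = 1062.
t* = √1062 = 32.59 s.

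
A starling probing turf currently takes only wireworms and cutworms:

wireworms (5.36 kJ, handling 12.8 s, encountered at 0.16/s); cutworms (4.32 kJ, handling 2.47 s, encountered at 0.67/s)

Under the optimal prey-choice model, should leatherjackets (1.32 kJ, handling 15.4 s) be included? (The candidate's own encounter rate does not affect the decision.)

No

On wireworms and cutworms alone, R = ΣλE/(1+Σλh) = 3.752/4.703 = 0.7978 kJ/s.
leatherjackets: E/h = 1.32/15.4 = 0.08571 kJ/s.
0.08571 < 0.7978, so adding leatherjackets would lower the average — exclude it.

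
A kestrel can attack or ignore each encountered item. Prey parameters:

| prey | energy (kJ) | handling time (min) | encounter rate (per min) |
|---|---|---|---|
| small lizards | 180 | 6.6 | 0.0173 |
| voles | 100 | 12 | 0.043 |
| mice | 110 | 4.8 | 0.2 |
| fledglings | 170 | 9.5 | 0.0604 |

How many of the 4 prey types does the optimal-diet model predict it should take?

Profitabilities (E/h, kJ/min): small lizards 27.3, mice 22.9, fledglings 17.9, voles 8.33. Add prey in this order while the next type's profitability exceeds the intake rate on those already taken.
Rate on top 1: 2.795. mice: 22.9 > 2.795 → include.
Rate on top 2: 12.11. fledglings: 17.9 > 12.11 → include.
Rate on top 3: 13.36. voles: 8.33 < 13.36 → exclude; stop.
Optimal diet: small lizards, mice, fledglings — 3 of 4 types.

3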